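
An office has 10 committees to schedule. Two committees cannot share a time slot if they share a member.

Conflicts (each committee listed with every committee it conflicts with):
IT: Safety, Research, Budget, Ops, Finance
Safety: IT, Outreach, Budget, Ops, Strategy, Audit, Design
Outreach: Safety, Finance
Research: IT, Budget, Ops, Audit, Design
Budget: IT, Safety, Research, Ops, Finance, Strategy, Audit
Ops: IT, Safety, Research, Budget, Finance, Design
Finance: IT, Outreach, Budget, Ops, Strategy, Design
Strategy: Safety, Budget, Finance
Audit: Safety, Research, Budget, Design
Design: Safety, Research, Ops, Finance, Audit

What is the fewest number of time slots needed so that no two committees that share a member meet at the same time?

4

IT, Safety, Budget, Ops all conflict with each other, so at least 4 time slots are needed.
4 time slots suffice: time slot 1 → {Safety, Research, Finance}; time slot 2 → {Outreach, Budget, Design}; time slot 3 → {Ops, Strategy, Audit}; time slot 4 → {IT}. Every pair that conflicts lands in different time slots.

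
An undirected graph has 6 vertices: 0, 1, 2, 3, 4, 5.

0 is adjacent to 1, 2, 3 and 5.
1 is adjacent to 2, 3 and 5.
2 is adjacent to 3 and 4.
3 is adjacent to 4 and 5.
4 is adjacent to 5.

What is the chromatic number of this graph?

0, 1, 3, 5 form a clique, so at least 4 colors are needed.
4 colors suffice: 0=d, 1=b, 2=c, 3=a, 4=b, 5=c. Every edge joins two different colors.

4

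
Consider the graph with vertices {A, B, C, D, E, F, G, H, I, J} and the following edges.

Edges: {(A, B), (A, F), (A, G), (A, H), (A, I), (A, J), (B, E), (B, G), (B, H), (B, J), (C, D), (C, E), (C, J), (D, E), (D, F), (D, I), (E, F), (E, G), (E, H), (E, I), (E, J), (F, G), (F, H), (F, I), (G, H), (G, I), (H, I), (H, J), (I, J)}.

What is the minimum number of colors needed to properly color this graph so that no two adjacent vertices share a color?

5

A, F, G, H, I are pairwise adjacent (a clique of size 5), so at least 5 colors are needed.
A valid assignment using 5 colors: A=1, B=2, C=2, D=3, E=1, F=5, G=4, H=3, I=2, J=4. No two adjacent vertices share a color.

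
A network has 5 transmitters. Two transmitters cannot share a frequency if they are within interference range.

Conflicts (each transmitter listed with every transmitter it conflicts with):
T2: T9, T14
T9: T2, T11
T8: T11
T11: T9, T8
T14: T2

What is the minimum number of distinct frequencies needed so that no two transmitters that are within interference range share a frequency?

T8 and T11 conflict, so at least 2 frequencies are needed.
2 frequencies suffice: frequency 1 → {T9, T8, T14}; frequency 2 → {T2, T11}. No two conflicting transmitters share a frequency.

2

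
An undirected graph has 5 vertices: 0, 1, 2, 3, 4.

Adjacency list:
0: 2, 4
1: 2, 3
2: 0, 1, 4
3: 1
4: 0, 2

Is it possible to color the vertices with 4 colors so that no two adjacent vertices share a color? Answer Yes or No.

The chromatic number is 3. 0, 2, 4 form a triangle, so at least 3 colors are needed.
A valid assignment using 3 colors: 0=c, 1=b, 2=a, 3=a, 4=b.
Since 4 ≥ 3, a proper 4-coloring certainly exists.

Yes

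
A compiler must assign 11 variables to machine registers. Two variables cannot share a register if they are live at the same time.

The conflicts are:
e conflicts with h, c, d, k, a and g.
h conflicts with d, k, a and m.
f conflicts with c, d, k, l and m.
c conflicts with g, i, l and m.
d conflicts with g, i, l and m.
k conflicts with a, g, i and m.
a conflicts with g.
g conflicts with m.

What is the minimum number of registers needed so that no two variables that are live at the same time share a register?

e, h, k, a pairwise conflict, so at least 4 registers are needed.
4 registers suffice: register 1 → {c, d, k}; register 2 → {e, i, l, m}; register 3 → {h, f, g}; register 4 → {a}. Each listed conflict is separated.

4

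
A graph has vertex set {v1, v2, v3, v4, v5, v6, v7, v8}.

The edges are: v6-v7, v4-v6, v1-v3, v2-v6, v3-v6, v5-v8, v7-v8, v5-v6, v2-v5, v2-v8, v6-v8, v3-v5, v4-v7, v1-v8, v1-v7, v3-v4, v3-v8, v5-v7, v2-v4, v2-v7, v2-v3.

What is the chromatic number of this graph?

v2, v3, v5, v6, v8 form a clique, so at least 5 colors are needed.
A valid assignment using 5 colors: v1=3, v2=3, v3=1, v4=2, v5=5, v6=4, v7=1, v8=2. Each edge has distinct colors on its endpoints.

5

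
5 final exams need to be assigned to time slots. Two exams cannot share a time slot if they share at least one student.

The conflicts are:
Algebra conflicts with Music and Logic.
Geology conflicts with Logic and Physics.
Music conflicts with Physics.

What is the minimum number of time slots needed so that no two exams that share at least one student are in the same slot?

The cycle Algebra-Logic-Geology-Physics-Music-Algebra has odd length 5, so it cannot be 2-colored; at least 3 time slots are needed.
3 time slots suffice: Algebra=3, Geology=1, Music=1, Logic=2, Physics=2. Each listed conflict is separated.

3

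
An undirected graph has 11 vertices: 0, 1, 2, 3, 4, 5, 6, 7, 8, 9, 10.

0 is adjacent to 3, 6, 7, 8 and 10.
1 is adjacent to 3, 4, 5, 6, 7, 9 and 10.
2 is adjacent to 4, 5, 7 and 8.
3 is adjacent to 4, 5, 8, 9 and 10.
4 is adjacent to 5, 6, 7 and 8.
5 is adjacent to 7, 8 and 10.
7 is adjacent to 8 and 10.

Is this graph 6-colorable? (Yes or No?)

Yes

The chromatic number is 5. 2, 4, 5, 7, 8 are pairwise adjacent (a clique of size 5), so at least 5 colors are needed.
5 colors suffice: 0=a, 1=b, 2=e, 3=c, 4=a, 5=d, 6=c, 7=c, 8=b, 9=a, 10=e.
Since 6 ≥ 5, a proper 6-coloring certainly exists.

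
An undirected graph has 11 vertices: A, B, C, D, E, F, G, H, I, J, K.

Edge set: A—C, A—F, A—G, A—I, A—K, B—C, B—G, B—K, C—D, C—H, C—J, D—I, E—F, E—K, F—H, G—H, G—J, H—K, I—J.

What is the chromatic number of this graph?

C and H are adjacent, so at least 2 colors are needed.
2 colors suffice: A=1, B=1, C=2, D=1, E=1, F=2, G=2, H=1, I=2, J=1, K=2. Each edge has distinct colors on its endpoints.

2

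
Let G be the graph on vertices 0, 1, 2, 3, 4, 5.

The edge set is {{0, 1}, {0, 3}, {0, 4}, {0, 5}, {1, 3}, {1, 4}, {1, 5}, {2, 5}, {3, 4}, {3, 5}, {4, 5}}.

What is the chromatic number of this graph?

5

0, 1, 3, 4, 5 are pairwise adjacent (a clique of size 5), so at least 5 colors are needed.
One proper 5-coloring: 0=b, 1=e, 2=b, 3=d, 4=c, 5=a. Every edge joins two different colors.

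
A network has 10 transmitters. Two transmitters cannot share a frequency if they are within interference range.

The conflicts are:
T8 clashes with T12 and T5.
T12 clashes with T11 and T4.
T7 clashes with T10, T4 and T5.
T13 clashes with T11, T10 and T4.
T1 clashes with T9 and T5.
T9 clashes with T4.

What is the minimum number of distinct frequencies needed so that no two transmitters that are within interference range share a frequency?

The cycle T1-T5-T7-T4-T9-T1 has odd length 5, so it cannot be 2-colored; at least 3 frequencies are needed.
A valid assignment using 3 frequencies: T8=3, T12=2, T7=2, T13=2, T1=3, T11=1, T10=1, T9=2, T4=1, T5=1. Each listed conflict is separated.

3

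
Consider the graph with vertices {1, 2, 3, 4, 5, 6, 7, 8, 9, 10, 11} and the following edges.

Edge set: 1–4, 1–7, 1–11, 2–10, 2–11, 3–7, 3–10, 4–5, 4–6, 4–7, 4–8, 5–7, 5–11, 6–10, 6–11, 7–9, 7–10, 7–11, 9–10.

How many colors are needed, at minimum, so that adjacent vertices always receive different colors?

3, 7, 10 form a triangle, so at least 3 colors are needed.
3 colors suffice: color red → {2, 6, 7, 8}; color blue → {4, 10, 11}; color green → {1, 3, 5, 9}. Each edge has distinct colors on its endpoints.

3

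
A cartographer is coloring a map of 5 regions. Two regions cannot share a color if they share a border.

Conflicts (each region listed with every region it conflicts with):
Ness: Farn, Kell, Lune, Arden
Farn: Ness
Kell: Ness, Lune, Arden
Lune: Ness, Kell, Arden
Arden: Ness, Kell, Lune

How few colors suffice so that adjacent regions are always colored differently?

Ness, Kell, Lune, Arden are mutually in conflict, so at least 4 colors are needed.
4 colors suffice: color 1 → {Ness}; color 2 → {Farn, Lune}; color 3 → {Kell}; color 4 → {Arden}. Every pair that conflicts lands in different colors.

4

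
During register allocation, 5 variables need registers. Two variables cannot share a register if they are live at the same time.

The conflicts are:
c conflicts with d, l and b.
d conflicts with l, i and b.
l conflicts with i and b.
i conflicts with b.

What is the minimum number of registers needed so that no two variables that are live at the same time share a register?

c, d, l, b all conflict with each other, so at least 4 registers are needed.
4 registers suffice: register 1 → {l}; register 2 → {d}; register 3 → {b}; register 4 → {c, i}. Each listed conflict is separated.

4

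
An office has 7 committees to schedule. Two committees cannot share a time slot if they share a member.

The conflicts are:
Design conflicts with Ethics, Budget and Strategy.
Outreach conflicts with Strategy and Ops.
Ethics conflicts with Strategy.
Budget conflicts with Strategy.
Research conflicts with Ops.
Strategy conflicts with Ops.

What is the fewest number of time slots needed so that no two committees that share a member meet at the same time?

Outreach, Strategy, Ops all conflict with each other, so at least 3 time slots are needed.
Using 3 time slots: Design=2, Outreach=3, Ethics=3, Budget=3, Research=1, Strategy=1, Ops=2. No two conflicting committees share a time slot.

3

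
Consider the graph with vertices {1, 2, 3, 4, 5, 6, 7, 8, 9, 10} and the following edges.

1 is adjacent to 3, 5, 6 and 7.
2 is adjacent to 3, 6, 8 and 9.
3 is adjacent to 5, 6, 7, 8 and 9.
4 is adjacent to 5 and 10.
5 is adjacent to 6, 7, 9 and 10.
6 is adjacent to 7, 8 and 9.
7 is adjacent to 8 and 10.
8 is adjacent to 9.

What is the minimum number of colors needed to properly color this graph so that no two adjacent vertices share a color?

5

1, 3, 5, 6, 7 form a clique, so at least 5 colors are needed.
5 colors suffice: 1=purple, 2=purple, 3=green, 4=green, 5=blue, 6=red, 7=yellow, 8=blue, 9=yellow, 10=red. Every edge joins two different colors.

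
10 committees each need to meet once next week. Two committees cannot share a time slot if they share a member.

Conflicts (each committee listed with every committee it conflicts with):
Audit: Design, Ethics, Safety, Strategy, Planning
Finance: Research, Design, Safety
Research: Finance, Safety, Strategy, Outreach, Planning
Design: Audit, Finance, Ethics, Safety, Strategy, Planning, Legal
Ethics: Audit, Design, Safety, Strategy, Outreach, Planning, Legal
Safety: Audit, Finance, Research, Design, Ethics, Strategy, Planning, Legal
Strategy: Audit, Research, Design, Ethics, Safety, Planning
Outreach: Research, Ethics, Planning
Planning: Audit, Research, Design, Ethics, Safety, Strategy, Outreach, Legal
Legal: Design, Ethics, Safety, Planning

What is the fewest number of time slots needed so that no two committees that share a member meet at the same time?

6

Audit, Design, Ethics, Safety, Strategy, Planning are mutually in conflict, so at least 6 time slots are needed.
A valid assignment using 6 time slots: Audit=6, Finance=2, Research=3, Design=4, Ethics=3, Safety=1, Strategy=5, Outreach=1, Planning=2, Legal=5. Each listed conflict is separated.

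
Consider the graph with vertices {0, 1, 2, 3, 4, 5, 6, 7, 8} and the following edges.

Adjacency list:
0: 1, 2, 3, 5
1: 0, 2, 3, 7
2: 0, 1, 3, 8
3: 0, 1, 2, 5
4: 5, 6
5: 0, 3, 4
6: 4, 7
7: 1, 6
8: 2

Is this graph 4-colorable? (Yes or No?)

The chromatic number is 4. 0, 1, 2, 3 are pairwise adjacent (a clique of size 4), so at least 4 colors are needed.
4 colors suffice: 0=red, 1=blue, 2=yellow, 3=green, 4=red, 5=blue, 6=blue, 7=red, 8=red.
That is already a proper 4-coloring.

Yes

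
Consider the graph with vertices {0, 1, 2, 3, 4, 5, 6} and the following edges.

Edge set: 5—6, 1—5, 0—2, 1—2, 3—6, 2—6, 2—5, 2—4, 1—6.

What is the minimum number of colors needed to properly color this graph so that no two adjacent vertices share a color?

1, 2, 5, 6 form a clique, so at least 4 colors are needed.
One proper 4-coloring: 0=blue, 1=yellow, 2=red, 3=red, 4=blue, 5=green, 6=blue. Every edge joins two different colors.

4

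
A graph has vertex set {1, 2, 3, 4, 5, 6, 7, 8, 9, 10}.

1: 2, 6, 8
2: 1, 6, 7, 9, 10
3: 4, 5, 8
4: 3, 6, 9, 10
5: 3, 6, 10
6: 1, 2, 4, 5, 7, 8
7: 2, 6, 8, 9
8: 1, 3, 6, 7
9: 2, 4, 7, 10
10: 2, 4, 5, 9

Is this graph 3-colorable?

Yes

The chromatic number is 3. 2, 9, 10 form a triangle, so at least 3 colors are needed.
3 colors suffice: 1=green, 2=blue, 3=red, 4=blue, 5=blue, 6=red, 7=green, 8=blue, 9=red, 10=green.
That is already a proper 3-coloring.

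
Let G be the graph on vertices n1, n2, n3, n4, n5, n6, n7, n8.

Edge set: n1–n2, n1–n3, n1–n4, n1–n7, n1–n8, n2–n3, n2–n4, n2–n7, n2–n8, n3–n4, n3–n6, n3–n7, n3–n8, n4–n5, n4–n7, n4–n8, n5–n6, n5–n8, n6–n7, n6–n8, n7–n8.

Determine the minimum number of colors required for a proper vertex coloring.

6

n1, n2, n3, n4, n7, n8 are pairwise adjacent (a clique of size 6), so at least 6 colors are needed.
6 colors suffice: n1=5, n2=6, n3=3, n4=4, n5=2, n6=4, n7=2, n8=1. No two adjacent vertices share a color.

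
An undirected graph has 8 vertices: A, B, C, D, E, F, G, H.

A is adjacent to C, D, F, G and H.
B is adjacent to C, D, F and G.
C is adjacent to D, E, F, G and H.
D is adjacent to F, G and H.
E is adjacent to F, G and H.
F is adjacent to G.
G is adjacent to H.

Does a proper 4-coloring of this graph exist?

No

A, C, D, F, G are mutually adjacent (a clique of size 5), so at least 5 colors are needed.
So 4 colors are not enough.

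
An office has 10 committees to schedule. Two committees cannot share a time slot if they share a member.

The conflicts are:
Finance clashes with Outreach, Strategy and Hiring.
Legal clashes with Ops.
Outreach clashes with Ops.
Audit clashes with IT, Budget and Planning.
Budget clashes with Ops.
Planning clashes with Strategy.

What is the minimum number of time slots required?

The cycle Finance-Outreach-Ops-Budget-Audit-Planning-Strategy-Finance has odd length 7, so it cannot be 2-colored; at least 3 time slots are needed.
3 time slots suffice: time slot 1 → {Finance, Audit, Ops}; time slot 2 → {Legal, Outreach, IT, Budget, Planning, Hiring}; time slot 3 → {Strategy}. No two conflicting committees share a time slot.

3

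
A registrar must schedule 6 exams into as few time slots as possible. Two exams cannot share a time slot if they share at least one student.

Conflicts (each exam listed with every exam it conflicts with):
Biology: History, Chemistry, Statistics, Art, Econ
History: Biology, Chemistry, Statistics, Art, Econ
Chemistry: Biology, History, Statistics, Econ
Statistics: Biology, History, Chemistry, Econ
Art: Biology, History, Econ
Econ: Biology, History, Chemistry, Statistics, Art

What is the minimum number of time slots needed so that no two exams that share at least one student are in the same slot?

5

Biology, History, Chemistry, Statistics, Econ pairwise conflict, so at least 5 time slots are needed.
Using 5 time slots: Biology=2, History=3, Chemistry=5, Statistics=4, Art=4, Econ=1. No two conflicting exams share a time slot.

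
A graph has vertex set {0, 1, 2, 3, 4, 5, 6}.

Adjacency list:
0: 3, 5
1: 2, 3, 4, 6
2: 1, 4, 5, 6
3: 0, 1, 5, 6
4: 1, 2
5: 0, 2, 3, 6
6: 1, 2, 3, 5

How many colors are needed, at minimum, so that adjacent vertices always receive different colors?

0, 3, 5 form a triangle, so at least 3 colors are needed.
3 colors suffice: color red → {1, 5}; color blue → {2, 3}; color green → {0, 4, 6}. No two adjacent vertices share a color.

3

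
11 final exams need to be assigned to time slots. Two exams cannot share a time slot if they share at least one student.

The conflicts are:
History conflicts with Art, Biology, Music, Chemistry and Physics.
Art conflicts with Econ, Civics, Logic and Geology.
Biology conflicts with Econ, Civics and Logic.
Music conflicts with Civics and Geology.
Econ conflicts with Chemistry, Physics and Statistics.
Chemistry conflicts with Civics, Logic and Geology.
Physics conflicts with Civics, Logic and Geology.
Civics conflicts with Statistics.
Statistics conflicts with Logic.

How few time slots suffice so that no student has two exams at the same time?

Physics and Civics conflict, so at least 2 time slots are needed.
2 time slots suffice: time slot 1 → {History, Econ, Civics, Logic, Geology}; time slot 2 → {Art, Biology, Music, Chemistry, Physics, Statistics}. No two conflicting exams share a time slot.

2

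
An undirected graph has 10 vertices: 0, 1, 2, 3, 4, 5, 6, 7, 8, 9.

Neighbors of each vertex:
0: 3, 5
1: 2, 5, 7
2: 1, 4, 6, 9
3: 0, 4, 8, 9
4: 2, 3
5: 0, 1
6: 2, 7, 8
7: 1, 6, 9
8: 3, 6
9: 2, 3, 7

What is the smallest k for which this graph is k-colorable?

The cycle 2-9-3-8-6-2 has odd length 5, so it cannot be 2-colored; at least 3 colors are needed.
3 colors suffice: 0=blue, 1=blue, 2=red, 3=red, 4=blue, 5=red, 6=blue, 7=red, 8=green, 9=blue. No two adjacent vertices share a color.

3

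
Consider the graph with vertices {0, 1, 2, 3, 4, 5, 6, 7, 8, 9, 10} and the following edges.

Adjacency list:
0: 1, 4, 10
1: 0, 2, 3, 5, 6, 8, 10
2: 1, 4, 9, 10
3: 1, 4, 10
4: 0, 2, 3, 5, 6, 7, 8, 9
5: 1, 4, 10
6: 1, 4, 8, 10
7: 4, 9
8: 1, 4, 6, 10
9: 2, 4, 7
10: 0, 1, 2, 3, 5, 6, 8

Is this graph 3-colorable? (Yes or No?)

1, 6, 8, 10 are mutually adjacent (a clique of size 4), so at least 4 colors are needed.
So 3 colors are not enough.

No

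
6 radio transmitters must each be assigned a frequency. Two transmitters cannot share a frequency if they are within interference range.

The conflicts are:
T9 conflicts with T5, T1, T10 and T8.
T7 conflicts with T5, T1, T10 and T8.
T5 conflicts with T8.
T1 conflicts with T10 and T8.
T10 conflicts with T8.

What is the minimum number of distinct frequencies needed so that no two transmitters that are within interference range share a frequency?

4

T9, T1, T10, T8 are mutually in conflict, so at least 4 frequencies are needed.
4 frequencies suffice: frequency 1 → {T8}; frequency 2 → {T5, T10}; frequency 3 → {T9, T7}; frequency 4 → {T1}. Each listed conflict is separated.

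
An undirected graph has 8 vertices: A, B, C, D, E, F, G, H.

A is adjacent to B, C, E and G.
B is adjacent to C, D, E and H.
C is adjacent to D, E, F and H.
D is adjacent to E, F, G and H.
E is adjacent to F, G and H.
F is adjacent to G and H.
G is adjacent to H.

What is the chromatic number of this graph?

D, E, F, G, H are pairwise adjacent (a clique of size 5), so at least 5 colors are needed.
One proper 5-coloring: A=2, B=5, C=4, D=3, E=1, F=5, G=4, H=2. Each edge has distinct colors on its endpoints.

5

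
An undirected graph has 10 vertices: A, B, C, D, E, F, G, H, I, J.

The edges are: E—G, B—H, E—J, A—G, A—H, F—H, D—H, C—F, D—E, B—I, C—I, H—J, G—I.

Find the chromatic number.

3

The cycle F-H-B-I-C-F has odd length 5, so it cannot be 2-colored; at least 3 colors are needed.
One proper 3-coloring: A=3, B=2, C=3, D=2, E=1, F=2, G=2, H=1, I=1, J=2. Each edge has distinct colors on its endpoints.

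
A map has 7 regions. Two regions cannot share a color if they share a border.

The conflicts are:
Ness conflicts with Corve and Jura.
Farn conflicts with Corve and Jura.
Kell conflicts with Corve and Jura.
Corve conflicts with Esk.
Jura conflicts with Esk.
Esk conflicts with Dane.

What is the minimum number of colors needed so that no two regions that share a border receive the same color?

Ness and Jura conflict, so at least 2 colors are needed.
One proper 2-coloring: Ness=2, Farn=2, Kell=2, Corve=1, Jura=1, Esk=2, Dane=1. Every pair that conflicts lands in different colors.

2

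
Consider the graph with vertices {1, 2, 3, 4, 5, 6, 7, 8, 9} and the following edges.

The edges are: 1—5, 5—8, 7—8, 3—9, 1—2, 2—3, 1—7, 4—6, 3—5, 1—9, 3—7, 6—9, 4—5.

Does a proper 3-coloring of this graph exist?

Yes

The chromatic number is 3. The cycle 9-6-4-5-3-9 has odd length 5, so it cannot be 2-colored; at least 3 colors are needed.
3 colors suffice: color red → {1, 3, 4, 8}; color blue → {2, 5, 7, 9}; color green → {6}.
That is already a proper 3-coloring.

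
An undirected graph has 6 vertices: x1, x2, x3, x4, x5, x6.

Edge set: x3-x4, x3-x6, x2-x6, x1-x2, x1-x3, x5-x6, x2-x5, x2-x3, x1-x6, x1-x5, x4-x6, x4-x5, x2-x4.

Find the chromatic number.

4

x2, x4, x5, x6 form a clique, so at least 4 colors are needed.
4 colors suffice: color 1 → {x6}; color 2 → {x2}; color 3 → {x1, x4}; color 4 → {x3, x5}. Each edge has distinct colors on its endpoints.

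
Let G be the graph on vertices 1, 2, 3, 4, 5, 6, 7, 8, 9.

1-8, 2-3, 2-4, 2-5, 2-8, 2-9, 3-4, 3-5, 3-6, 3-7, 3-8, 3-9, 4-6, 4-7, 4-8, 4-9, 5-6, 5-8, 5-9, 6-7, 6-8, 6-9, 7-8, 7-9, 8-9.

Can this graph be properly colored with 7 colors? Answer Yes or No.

The chromatic number is 6. 3, 4, 6, 7, 8, 9 are mutually adjacent (a clique of size 6), so at least 6 colors are needed.
6 colors suffice: color red → {8}; color blue → {1, 3}; color green → {9}; color yellow → {2, 6}; color purple → {4, 5}; color orange → {7}.
Since 7 ≥ 6, a proper 7-coloring certainly exists.

Yes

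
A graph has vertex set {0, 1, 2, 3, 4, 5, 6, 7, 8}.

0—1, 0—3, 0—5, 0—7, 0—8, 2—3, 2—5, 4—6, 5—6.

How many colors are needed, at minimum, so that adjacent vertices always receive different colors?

0 and 5 are adjacent, so at least 2 colors are needed.
2 colors suffice: color red → {0, 2, 6}; color blue → {1, 3, 4, 5, 7, 8}. Every edge joins two different colors.

2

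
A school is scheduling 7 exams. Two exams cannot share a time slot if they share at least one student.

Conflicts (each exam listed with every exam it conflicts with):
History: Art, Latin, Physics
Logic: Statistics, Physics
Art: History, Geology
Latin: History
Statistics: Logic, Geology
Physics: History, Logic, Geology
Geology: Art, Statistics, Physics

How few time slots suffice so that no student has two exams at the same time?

History and Physics conflict, so at least 2 time slots are needed.
Using 2 time slots: History=2, Logic=2, Art=1, Latin=1, Statistics=1, Physics=1, Geology=2. Each listed conflict is separated.

2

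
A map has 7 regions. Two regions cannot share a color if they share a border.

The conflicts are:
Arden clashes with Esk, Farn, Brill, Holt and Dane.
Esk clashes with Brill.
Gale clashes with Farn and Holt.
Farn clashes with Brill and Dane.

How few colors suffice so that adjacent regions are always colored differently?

3

Arden, Farn, Dane pairwise conflict, so at least 3 colors are needed.
3 colors suffice: Arden=1, Esk=2, Gale=1, Farn=2, Brill=3, Holt=2, Dane=3. Every pair that conflicts lands in different colors.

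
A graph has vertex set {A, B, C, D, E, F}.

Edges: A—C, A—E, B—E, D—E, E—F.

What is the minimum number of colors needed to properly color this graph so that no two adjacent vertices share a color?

2

A and C are adjacent, so at least 2 colors are needed.
2 colors suffice: color red → {C, E}; color blue → {A, B, D, F}. No two adjacent vertices share a color.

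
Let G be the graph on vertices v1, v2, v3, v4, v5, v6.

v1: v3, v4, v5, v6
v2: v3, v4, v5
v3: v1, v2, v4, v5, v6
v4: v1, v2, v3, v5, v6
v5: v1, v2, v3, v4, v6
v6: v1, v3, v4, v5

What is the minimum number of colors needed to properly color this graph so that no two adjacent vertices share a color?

v1, v3, v4, v5, v6 form a clique, so at least 5 colors are needed.
5 colors suffice: color 1 → {v5}; color 2 → {v3}; color 3 → {v4}; color 4 → {v1, v2}; color 5 → {v6}. Every edge joins two different colors.

5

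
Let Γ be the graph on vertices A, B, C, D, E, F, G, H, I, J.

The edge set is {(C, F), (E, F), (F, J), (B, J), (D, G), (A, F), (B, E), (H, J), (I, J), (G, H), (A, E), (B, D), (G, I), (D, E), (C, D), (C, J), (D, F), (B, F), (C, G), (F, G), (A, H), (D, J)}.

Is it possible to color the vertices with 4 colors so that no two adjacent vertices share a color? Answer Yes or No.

Yes

The chromatic number is 4. C, D, F, J form a clique, so at least 4 colors are needed.
A valid assignment using 4 colors: A=green, B=yellow, C=yellow, D=green, E=blue, F=red, G=blue, H=red, I=red, J=blue.
That is already a proper 4-coloring.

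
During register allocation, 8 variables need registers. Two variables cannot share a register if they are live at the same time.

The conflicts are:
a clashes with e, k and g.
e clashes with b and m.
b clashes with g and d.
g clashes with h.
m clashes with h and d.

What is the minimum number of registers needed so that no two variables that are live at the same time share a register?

The cycle m-e-a-g-h-m has odd length 5, so it cannot be 2-colored; at least 3 registers are needed.
A valid assignment using 3 registers: a=1, e=2, b=1, k=2, g=2, m=1, h=3, d=2. No two conflicting variables share a register.

3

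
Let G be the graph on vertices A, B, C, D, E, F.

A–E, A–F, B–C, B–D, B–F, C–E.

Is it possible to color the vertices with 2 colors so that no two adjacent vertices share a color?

No

The cycle C-E-A-F-B-C has odd length 5, so it cannot be 2-colored; at least 3 colors are needed.
So 2 colors are not enough.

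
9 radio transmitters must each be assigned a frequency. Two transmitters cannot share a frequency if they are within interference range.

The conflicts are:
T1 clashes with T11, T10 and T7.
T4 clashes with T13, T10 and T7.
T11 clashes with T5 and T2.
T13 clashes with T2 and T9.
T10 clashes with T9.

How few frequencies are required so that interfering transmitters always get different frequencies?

T4 and T10 conflict, so at least 2 frequencies are needed.
Using 2 frequencies: T1=2, T4=2, T11=1, T13=1, T10=1, T7=1, T5=2, T2=2, T9=2. Every pair that conflicts lands in different frequencies.

2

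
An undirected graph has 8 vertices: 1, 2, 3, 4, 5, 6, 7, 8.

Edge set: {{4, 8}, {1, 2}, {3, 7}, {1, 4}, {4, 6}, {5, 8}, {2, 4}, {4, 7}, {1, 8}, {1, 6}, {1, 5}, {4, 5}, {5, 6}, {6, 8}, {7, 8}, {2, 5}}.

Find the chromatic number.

5

1, 4, 5, 6, 8 form a clique, so at least 5 colors are needed.
5 colors suffice: 1=b, 2=c, 3=a, 4=a, 5=d, 6=e, 7=b, 8=c. Each edge has distinct colors on its endpoints.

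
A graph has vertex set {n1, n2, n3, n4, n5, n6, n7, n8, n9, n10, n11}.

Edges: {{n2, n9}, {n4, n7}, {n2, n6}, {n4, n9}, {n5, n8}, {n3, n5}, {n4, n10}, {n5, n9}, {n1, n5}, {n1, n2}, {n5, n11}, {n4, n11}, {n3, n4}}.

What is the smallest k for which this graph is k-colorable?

n3 and n4 are adjacent, so at least 2 colors are needed.
A valid assignment using 2 colors: n1=2, n2=1, n3=2, n4=1, n5=1, n6=2, n7=2, n8=2, n9=2, n10=2, n11=2. Each edge has distinct colors on its endpoints.

2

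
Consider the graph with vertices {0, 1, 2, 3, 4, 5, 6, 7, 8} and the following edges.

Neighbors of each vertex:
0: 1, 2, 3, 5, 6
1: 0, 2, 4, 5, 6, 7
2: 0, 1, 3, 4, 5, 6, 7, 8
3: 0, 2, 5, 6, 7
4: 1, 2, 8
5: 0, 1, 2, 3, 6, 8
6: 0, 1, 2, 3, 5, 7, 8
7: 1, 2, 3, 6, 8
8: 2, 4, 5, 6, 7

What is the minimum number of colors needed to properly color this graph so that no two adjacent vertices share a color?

0, 1, 2, 5, 6 form a clique, so at least 5 colors are needed.
A valid assignment using 5 colors: 0=purple, 1=yellow, 2=red, 3=yellow, 4=blue, 5=green, 6=blue, 7=green, 8=yellow. Each edge has distinct colors on its endpoints.

5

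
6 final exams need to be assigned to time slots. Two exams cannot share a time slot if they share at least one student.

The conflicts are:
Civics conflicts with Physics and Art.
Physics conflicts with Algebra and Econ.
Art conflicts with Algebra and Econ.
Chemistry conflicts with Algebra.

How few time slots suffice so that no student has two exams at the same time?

2

Physics and Algebra conflict, so at least 2 time slots are needed.
2 time slots suffice: time slot 1 → {Physics, Art, Chemistry}; time slot 2 → {Civics, Algebra, Econ}. Each listed conflict is separated.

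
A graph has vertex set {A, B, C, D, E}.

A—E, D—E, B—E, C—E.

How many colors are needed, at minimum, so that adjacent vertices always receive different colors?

2

A and E are adjacent, so at least 2 colors are needed.
2 colors suffice: A=2, B=2, C=2, D=2, E=1. No two adjacent vertices share a color.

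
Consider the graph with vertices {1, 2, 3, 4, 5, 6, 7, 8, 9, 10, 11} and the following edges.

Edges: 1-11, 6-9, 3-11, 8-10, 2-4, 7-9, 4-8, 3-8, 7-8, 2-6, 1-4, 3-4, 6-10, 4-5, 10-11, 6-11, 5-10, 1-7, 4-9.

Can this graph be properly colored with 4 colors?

Yes

The chromatic number is 3. 3, 4, 8 are mutually adjacent, so at least 3 colors are needed.
3 colors suffice: color a → {4, 7, 11}; color b → {1, 5, 6, 8}; color c → {2, 3, 9, 10}.
Since 4 ≥ 3, a proper 4-coloring certainly exists.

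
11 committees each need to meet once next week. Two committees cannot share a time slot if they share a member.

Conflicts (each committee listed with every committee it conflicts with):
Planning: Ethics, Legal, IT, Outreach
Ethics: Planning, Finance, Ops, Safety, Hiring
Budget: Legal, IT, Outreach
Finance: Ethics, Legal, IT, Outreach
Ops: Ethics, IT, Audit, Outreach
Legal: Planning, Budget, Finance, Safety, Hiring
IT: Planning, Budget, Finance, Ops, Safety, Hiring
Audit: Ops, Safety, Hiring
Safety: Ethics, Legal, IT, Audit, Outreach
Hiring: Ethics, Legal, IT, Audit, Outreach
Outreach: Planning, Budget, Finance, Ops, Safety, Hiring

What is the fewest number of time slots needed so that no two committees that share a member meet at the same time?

Ethics and Finance conflict, so at least 2 time slots are needed.
2 time slots suffice: time slot 1 → {Ethics, Legal, IT, Audit, Outreach}; time slot 2 → {Planning, Budget, Finance, Ops, Safety, Hiring}. No two conflicting committees share a time slot.

2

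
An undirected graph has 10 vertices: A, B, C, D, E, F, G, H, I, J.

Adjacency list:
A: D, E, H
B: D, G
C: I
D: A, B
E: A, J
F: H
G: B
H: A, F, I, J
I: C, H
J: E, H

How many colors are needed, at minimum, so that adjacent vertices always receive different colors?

C and I are adjacent, so at least 2 colors are needed.
2 colors suffice: A=blue, B=blue, C=red, D=red, E=red, F=blue, G=red, H=red, I=blue, J=blue. No two adjacent vertices share a color.

2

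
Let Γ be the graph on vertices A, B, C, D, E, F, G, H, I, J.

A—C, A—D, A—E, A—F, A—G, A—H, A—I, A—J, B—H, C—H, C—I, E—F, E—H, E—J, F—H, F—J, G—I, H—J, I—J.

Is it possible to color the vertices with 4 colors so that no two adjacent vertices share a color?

No

A, E, F, H, J form a clique, so at least 5 colors are needed.
So 4 colors are not enough.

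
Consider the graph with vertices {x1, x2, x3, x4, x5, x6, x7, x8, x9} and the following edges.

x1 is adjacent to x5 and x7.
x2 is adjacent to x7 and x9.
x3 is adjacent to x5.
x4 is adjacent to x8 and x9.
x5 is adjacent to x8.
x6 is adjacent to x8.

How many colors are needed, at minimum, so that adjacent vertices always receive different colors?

3

The cycle x4-x8-x5-x1-x7-x2-x9-x4 has odd length 7, so it cannot be 2-colored; at least 3 colors are needed.
One proper 3-coloring: x1=blue, x2=blue, x3=blue, x4=green, x5=red, x6=red, x7=red, x8=blue, x9=red. Every edge joins two different colors.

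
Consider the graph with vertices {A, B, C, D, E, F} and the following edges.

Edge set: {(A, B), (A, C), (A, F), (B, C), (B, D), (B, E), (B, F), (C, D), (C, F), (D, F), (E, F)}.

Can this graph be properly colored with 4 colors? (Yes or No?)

Yes

The chromatic number is 4. B, C, D, F form a clique, so at least 4 colors are needed.
4 colors suffice: color red → {B}; color blue → {F}; color green → {C, E}; color yellow → {A, D}.
That is already a proper 4-coloring.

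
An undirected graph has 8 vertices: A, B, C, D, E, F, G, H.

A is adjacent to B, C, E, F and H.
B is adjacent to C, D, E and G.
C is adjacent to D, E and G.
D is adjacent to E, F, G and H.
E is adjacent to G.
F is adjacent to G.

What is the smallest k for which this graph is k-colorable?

B, C, D, E, G form a clique, so at least 5 colors are needed.
5 colors suffice: A=1, B=3, C=2, D=1, E=5, F=2, G=4, H=2. Every edge joins two different colors.

5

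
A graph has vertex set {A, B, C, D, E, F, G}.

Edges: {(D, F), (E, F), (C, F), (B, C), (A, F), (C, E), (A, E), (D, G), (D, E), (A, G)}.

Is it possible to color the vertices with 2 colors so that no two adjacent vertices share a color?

No

C, E, F are pairwise adjacent, so at least 3 colors are needed.
So 2 colors are not enough.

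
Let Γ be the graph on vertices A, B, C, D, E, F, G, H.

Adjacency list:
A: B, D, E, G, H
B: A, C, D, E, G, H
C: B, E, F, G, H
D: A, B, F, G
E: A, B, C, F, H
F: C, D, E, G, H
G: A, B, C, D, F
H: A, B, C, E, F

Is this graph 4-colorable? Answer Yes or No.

Yes

The chromatic number is 4. A, B, D, G form a clique, so at least 4 colors are needed.
4 colors suffice: color 1 → {B, F}; color 2 → {E, G}; color 3 → {A, C}; color 4 → {D, H}.
That is already a proper 4-coloring.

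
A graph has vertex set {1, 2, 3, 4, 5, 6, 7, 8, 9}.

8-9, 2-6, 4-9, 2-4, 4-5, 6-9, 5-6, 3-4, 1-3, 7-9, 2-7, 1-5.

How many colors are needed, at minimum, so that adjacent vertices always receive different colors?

2

2 and 7 are adjacent, so at least 2 colors are needed.
2 colors suffice: color a → {2, 3, 5, 9}; color b → {1, 4, 6, 7, 8}. Each edge has distinct colors on its endpoints.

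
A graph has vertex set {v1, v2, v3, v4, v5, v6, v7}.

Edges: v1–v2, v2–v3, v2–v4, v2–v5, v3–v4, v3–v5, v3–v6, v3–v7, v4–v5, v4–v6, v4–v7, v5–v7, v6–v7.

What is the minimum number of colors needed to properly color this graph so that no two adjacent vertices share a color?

v3, v4, v6, v7 form a clique, so at least 4 colors are needed.
A valid assignment using 4 colors: v1=1, v2=3, v3=1, v4=2, v5=4, v6=4, v7=3. Every edge joins two different colors.

4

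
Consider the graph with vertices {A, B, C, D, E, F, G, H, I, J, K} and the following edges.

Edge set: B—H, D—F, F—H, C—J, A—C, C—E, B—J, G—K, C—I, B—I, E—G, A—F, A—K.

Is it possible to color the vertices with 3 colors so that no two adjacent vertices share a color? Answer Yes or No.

The chromatic number is 3. The cycle K-A-C-E-G-K has odd length 5, so it cannot be 2-colored; at least 3 colors are needed.
3 colors suffice: color 1 → {B, C, F, K}; color 2 → {A, D, E, H, I, J}; color 3 → {G}.
That is already a proper 3-coloring.

Yes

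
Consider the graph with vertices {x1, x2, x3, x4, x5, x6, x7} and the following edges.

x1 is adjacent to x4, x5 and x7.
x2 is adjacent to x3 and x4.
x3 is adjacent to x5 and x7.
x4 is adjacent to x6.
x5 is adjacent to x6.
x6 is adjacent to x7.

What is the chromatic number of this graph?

3

The cycle x4-x1-x7-x3-x2-x4 has odd length 5, so it cannot be 2-colored; at least 3 colors are needed.
3 colors suffice: color red → {x4, x5, x7}; color blue → {x1, x3, x6}; color green → {x2}. No two adjacent vertices share a color.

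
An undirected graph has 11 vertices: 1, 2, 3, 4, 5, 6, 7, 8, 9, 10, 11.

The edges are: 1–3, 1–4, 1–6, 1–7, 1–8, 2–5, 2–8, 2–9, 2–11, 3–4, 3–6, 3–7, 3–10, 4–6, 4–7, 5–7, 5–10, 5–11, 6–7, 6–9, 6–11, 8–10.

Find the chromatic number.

1, 3, 4, 6, 7 are mutually adjacent (a clique of size 5), so at least 5 colors are needed.
5 colors suffice: 1=d, 2=b, 3=c, 4=e, 5=a, 6=a, 7=b, 8=a, 9=c, 10=b, 11=c. No two adjacent vertices share a color.

5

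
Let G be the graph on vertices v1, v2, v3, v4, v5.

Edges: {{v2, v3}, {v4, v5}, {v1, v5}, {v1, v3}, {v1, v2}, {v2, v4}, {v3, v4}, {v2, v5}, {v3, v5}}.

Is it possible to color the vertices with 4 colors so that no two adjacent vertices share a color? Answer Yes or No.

The chromatic number is 4. v2, v3, v4, v5 form a clique, so at least 4 colors are needed.
A valid assignment using 4 colors: v1=4, v2=1, v3=3, v4=4, v5=2.
That is already a proper 4-coloring.

Yes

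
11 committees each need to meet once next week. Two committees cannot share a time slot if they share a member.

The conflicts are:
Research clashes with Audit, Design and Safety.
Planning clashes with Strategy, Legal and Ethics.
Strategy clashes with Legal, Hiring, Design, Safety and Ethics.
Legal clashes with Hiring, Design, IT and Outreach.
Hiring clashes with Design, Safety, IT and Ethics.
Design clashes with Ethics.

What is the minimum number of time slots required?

Strategy, Hiring, Design, Ethics are mutually in conflict, so at least 4 time slots are needed.
Using 4 time slots: Research=1, Planning=3, Strategy=1, Legal=2, Audit=2, Hiring=3, Design=4, Safety=2, IT=1, Ethics=2, Outreach=1. No two conflicting committees share a time slot.

4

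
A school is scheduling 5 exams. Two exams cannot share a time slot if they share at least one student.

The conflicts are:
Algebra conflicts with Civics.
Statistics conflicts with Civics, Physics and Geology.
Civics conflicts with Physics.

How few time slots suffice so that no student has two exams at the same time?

3

Statistics, Civics, Physics are mutually in conflict, so at least 3 time slots are needed.
3 time slots suffice: time slot 1 → {Algebra, Statistics}; time slot 2 → {Civics, Geology}; time slot 3 → {Physics}. Each listed conflict is separated.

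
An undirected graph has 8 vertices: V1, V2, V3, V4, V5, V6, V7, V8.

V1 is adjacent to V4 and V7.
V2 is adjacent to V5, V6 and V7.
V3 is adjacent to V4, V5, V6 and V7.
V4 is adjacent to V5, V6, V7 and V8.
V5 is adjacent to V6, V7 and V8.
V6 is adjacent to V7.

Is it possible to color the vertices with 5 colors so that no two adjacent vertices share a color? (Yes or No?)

The chromatic number is 5. V3, V4, V5, V6, V7 form a clique, so at least 5 colors are needed.
5 colors suffice: V1=2, V2=1, V3=5, V4=1, V5=2, V6=4, V7=3, V8=3.
That is already a proper 5-coloring.

Yes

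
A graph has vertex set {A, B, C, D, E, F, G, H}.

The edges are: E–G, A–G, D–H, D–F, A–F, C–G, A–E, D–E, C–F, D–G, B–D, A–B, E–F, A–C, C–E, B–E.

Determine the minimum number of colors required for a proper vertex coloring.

4

A, C, E, G are pairwise adjacent (a clique of size 4), so at least 4 colors are needed.
A valid assignment using 4 colors: A=2, B=3, C=3, D=2, E=1, F=4, G=4, H=1. No two adjacent vertices share a color.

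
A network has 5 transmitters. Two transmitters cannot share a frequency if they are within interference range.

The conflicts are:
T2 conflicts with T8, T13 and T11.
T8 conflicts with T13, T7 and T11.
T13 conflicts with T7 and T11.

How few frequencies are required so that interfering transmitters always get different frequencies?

T2, T8, T13, T11 are mutually in conflict, so at least 4 frequencies are needed.
4 frequencies suffice: frequency 1 → {T13}; frequency 2 → {T8}; frequency 3 → {T2, T7}; frequency 4 → {T11}. Every pair that conflicts lands in different frequencies.

4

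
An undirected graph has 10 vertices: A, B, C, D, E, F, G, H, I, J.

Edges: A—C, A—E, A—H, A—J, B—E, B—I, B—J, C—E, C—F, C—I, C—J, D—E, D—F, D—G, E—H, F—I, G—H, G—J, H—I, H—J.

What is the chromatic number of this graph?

C, F, I form a triangle, so at least 3 colors are needed.
3 colors suffice: color red → {E, I, J}; color blue → {B, C, D, H}; color green → {A, F, G}. Each edge has distinct colors on its endpoints.

3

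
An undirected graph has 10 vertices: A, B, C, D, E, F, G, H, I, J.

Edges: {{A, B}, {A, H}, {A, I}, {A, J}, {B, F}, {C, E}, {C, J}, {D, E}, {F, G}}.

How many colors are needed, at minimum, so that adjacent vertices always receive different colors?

2

F and G are adjacent, so at least 2 colors are needed.
One proper 2-coloring: A=1, B=2, C=1, D=1, E=2, F=1, G=2, H=2, I=2, J=2. Every edge joins two different colors.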